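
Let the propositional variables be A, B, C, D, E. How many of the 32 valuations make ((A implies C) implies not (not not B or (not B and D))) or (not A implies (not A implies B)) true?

28

Initial set: {(((A implies C) implies not (not not B or (not B and D))) or (not A implies (not A implies B)))}.
(((A implies C) implies not (not not B or (not B and D))) or (not A implies (not A implies B))): β-rule — branch into ((A implies C) implies not (not not B or (not B and D)))  //  (not A implies (not A implies B)).
  branch 1 (add ((A implies C) implies not (not not B or (not B and D)))):
    ((A implies C) implies not (not not B or (not B and D))): β-rule — branch into not (A implies C)  //  not (not not B or (not B and D)).
      branch 1.1 (add not (A implies C)):
        not (A implies C): α-rule — add A, not C.
        ○ open, literals {A=1, C=0}.
      branch 1.2 (add not (not not B or (not B and D))):
        not (not not B or (not B and D)): α-rule — add not not not B, not (not B and D).
        not not not B: drop double negation, giving not B.
        not (not B and D): β-rule — branch into not not B  //  not D.
          branch 1.2.1 (add not not B):
            × closes — contains both B and not B.
          branch 1.2.2 (add not D):
            ○ open, literals {B=0, D=0}.
  branch 2 (add (not A implies (not A implies B))):
    (not A implies (not A implies B)): β-rule — branch into not not A  //  (not A implies B).
      branch 2.1 (add not not A):
        ○ open, literals {A=1}.
      branch 2.2 (add (not A implies B)):
        (not A implies B): β-rule — branch into not not A  //  B.
          branch 2.2.1 (add not not A):
            ○ open, literals {A=1}.
          branch 2.2.2 (add B):
            ○ open, literals {B=1}.
1 branch closed, 5 open.
Each open branch fixes some atoms; the unmentioned ones are free. Counting distinct full assignments: branch {A=1, C=0} (B, D, E) contributes 8 new; branch {B=0, D=0} (A, C, E) contributes 6 new; branch {A=1} (B, C, D, E) contributes 6 new; branch {A=1} (B, C, D, E) contributes 0 new; branch {B=1} (A, C, D, E) contributes 8 new. Total: 28.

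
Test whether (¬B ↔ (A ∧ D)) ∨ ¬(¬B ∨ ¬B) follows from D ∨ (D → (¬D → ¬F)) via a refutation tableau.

Initial set: {T (D ∨ (D → (¬D → ¬F))); F ((¬B ↔ (A ∧ D)) ∨ ¬(¬B ∨ ¬B))}.
F ((¬B ↔ (A ∧ D)) ∨ ¬(¬B ∨ ¬B)): α-rule — add F (¬B ↔ (A ∧ D)), F ¬(¬B ∨ ¬B).
T (D ∨ (D → (¬D → ¬F))): β-rule — branch into T D  //  T (D → (¬D → ¬F)).
  branch 1 (add T D):
    F (¬B ↔ (A ∧ D)): β-rule — branch into T ¬B, F (A ∧ D)  //  F ¬B, T (A ∧ D).
      branch 1.1 (add T ¬B, F (A ∧ D)):
        F ¬(¬B ∨ ¬B): β-rule — branch into T ¬B  //  T ¬B.
          branch 1.1.1 (add T ¬B):
            F (A ∧ D): β-rule — branch into F A  //  F D.
              branch 1.1.1.1 (add F A):
                ○ open, literals {A=false, B=false, D=true}.
              branch 1.1.1.2 (add F D):
                × closes — contains both D and ¬D.
          branch 1.1.2 (add T ¬B):
            F (A ∧ D): β-rule — branch into F A  //  F D.
              branch 1.1.2.1 (add F A):
                ○ open, literals {A=false, B=false, D=true}.
              branch 1.1.2.2 (add F D):
                × closes — contains both D and ¬D.
      branch 1.2 (add F ¬B, T (A ∧ D)):
        T (A ∧ D): α-rule — add T A, T D.
        F ¬(¬B ∨ ¬B): β-rule — branch into T ¬B  //  T ¬B.
          branch 1.2.1 (add T ¬B):
            × closes — contains both B and ¬B.
          branch 1.2.2 (add T ¬B):
            × closes — contains both B and ¬B.
  branch 2 (add T (D → (¬D → ¬F))):
    F (¬B ↔ (A ∧ D)): β-rule — branch into T ¬B, F (A ∧ D)  //  F ¬B, T (A ∧ D).
      branch 2.1 (add T ¬B, F (A ∧ D)):
        F ¬(¬B ∨ ¬B): β-rule — branch into T ¬B  //  T ¬B.
          branch 2.1.1 (add T ¬B):
            T (D → (¬D → ¬F)): β-rule — branch into F D  //  T (¬D → ¬F).
              branch 2.1.1.1 (add F D):
                F (A ∧ D): β-rule — branch into F A  //  F D.
                  branch 2.1.1.1.1 (add F A):
                    ○ open, literals {A=false, B=false, D=false}.
                  branch 2.1.1.1.2 (add F D):
                    ○ open, literals {B=false, D=false}.
              branch 2.1.1.2 (add T (¬D → ¬F)):
                F (A ∧ D): β-rule — branch into F A  //  F D.
                  branch 2.1.1.2.1 (add F A):
                    T (¬D → ¬F): β-rule — branch into F ¬D  //  T ¬F.
                      branch 2.1.1.2.1.1 (add F ¬D):
                        ○ open, literals {A=false, B=false, D=true}.
                      branch 2.1.1.2.1.2 (add T ¬F):
                        ○ open, literals {A=false, B=false, F=false}.
                  branch 2.1.1.2.2 (add F D):
                    T (¬D → ¬F): β-rule — branch into F ¬D  //  T ¬F.
                      branch 2.1.1.2.2.1 (add F ¬D):
                        × closes — contains both D and ¬D.
                      branch 2.1.1.2.2.2 (add T ¬F):
                        ○ open, literals {B=false, D=false, F=false}.
          branch 2.1.2 (add T ¬B):
            T (D → (¬D → ¬F)): β-rule — branch into F D  //  T (¬D → ¬F).
              branch 2.1.2.1 (add F D):
                F (A ∧ D): β-rule — branch into F A  //  F D.
                  branch 2.1.2.1.1 (add F A):
                    ○ open, literals {A=false, B=false, D=false}.
                  branch 2.1.2.1.2 (add F D):
                    ○ open, literals {B=false, D=false}.
              branch 2.1.2.2 (add T (¬D → ¬F)):
                F (A ∧ D): β-rule — branch into F A  //  F D.
                  branch 2.1.2.2.1 (add F A):
                    T (¬D → ¬F): β-rule — branch into F ¬D  //  T ¬F.
                      branch 2.1.2.2.1.1 (add F ¬D):
                        ○ open, literals {A=false, B=false, D=true}.
                      branch 2.1.2.2.1.2 (add T ¬F):
                        ○ open, literals {A=false, B=false, F=false}.
                  branch 2.1.2.2.2 (add F D):
                    T (¬D → ¬F): β-rule — branch into F ¬D  //  T ¬F.
                      branch 2.1.2.2.2.1 (add F ¬D):
                        × closes — contains both D and ¬D.
                      branch 2.1.2.2.2.2 (add T ¬F):
                        ○ open, literals {B=false, D=false, F=false}.
      branch 2.2 (add F ¬B, T (A ∧ D)):
        T (A ∧ D): α-rule — add T A, T D.
        F ¬(¬B ∨ ¬B): β-rule — branch into T ¬B  //  T ¬B.
          branch 2.2.1 (add T ¬B):
            × closes — contains both B and ¬B.
          branch 2.2.2 (add T ¬B):
            × closes — contains both B and ¬B.
8 branches closed, 12 open.
An open branch gives a countermodel: A=false, B=false, D=true (unmentioned atoms arbitrary); the premises hold there but the conclusion fails.

No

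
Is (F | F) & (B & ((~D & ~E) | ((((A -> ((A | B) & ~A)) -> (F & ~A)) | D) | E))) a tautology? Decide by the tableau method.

Assume the negation and expand:
Initial set: {~((F | F) & (B & ((~D & ~E) | ((((A -> ((A | B) & ~A)) -> (F & ~A)) | D) | E))))}.
~((F | F) & (B & ((~D & ~E) | ((((A -> ((A | B) & ~A)) -> (F & ~A)) | D) | E)))): β-rule — branch into ~(F | F)  //  ~(B & ((~D & ~E) | ((((A -> ((A | B) & ~A)) -> (F & ~A)) | D) | E))).
  branch 1 (add ~(F | F)):
    ~(F | F): α-rule — add ~F, ~F.
    ○ open, literals {F=0}.
  branch 2 (add ~(B & ((~D & ~E) | ((((A -> ((A | B) & ~A)) -> (F & ~A)) | D) | E)))):
    ~(B & ((~D & ~E) | ((((A -> ((A | B) & ~A)) -> (F & ~A)) | D) | E))): β-rule — branch into ~B  //  ~((~D & ~E) | ((((A -> ((A | B) & ~A)) -> (F & ~A)) | D) | E)).
      branch 2.1 (add ~B):
        ○ open, literals {B=0}.
      branch 2.2 (add ~((~D & ~E) | ((((A -> ((A | B) & ~A)) -> (F & ~A)) | D) | E))):
        ~((~D & ~E) | ((((A -> ((A | B) & ~A)) -> (F & ~A)) | D) | E)): α-rule — add ~(~D & ~E), ~((((A -> ((A | B) & ~A)) -> (F & ~A)) | D) | E).
        ~((((A -> ((A | B) & ~A)) -> (F & ~A)) | D) | E): α-rule — add ~(((A -> ((A | B) & ~A)) -> (F & ~A)) | D), ~E.
        ~(((A -> ((A | B) & ~A)) -> (F & ~A)) | D): α-rule — add ~((A -> ((A | B) & ~A)) -> (F & ~A)), ~D.
        ~((A -> ((A | B) & ~A)) -> (F & ~A)): α-rule — add (A -> ((A | B) & ~A)), ~(F & ~A).
        ~(~D & ~E): β-rule — branch into ~~D  //  ~~E.
          branch 2.2.1 (add ~~D):
            × closes — contains both D and ~D.
          branch 2.2.2 (add ~~E):
            × closes — contains both E and ~E.
2 branches closed, 2 open.
An open branch gives a countermodel: F=0 (unmentioned atoms arbitrary); under it the original formula is false.

Not valid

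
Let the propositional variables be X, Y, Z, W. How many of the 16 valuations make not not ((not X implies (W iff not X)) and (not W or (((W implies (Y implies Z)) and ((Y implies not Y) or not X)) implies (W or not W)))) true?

12

Initial set: {T not not ((not X implies (W iff not X)) and (not W or (((W implies (Y implies Z)) and ((Y implies not Y) or not X)) implies (W or not W))))}.
T not not ((not X implies (W iff not X)) and (not W or (((W implies (Y implies Z)) and ((Y implies not Y) or not X)) implies (W or not W)))): drop double negation, giving T ((not X implies (W iff not X)) and (not W or (((W implies (Y implies Z)) and ((Y implies not Y) or not X)) implies (W or not W)))).
T ((not X implies (W iff not X)) and (not W or (((W implies (Y implies Z)) and ((Y implies not Y) or not X)) implies (W or not W)))): α-rule — add T (not X implies (W iff not X)), T (not W or (((W implies (Y implies Z)) and ((Y implies not Y) or not X)) implies (W or not W))).
T (not X implies (W iff not X)): β-rule — branch into F not X  //  T (W iff not X).
  branch 1 (add F not X):
    T (not W or (((W implies (Y implies Z)) and ((Y implies not Y) or not X)) implies (W or not W))): β-rule — branch into T not W  //  T (((W implies (Y implies Z)) and ((Y implies not Y) or not X)) implies (W or not W)).
      branch 1.1 (add T not W):
        ○ open, literals {W=false, X=true}.
      branch 1.2 (add T (((W implies (Y implies Z)) and ((Y implies not Y) or not X)) implies (W or not W))):
        T (((W implies (Y implies Z)) and ((Y implies not Y) or not X)) implies (W or not W)): β-rule — branch into F ((W implies (Y implies Z)) and ((Y implies not Y) or not X))  //  T (W or not W).
          branch 1.2.1 (add F ((W implies (Y implies Z)) and ((Y implies not Y) or not X))):
            F ((W implies (Y implies Z)) and ((Y implies not Y) or not X)): β-rule — branch into F (W implies (Y implies Z))  //  F ((Y implies not Y) or not X).
              branch 1.2.1.1 (add F (W implies (Y implies Z))):
                F (W implies (Y implies Z)): α-rule — add T W, F (Y implies Z).
                F (Y implies Z): α-rule — add T Y, F Z.
                ○ open, literals {W=true, X=true, Y=true, Z=false}.
              branch 1.2.1.2 (add F ((Y implies not Y) or not X)):
                F ((Y implies not Y) or not X): α-rule — add F (Y implies not Y), F not X.
                F (Y implies not Y): α-rule — add T Y, F not Y.
                ○ open, literals {X=true, Y=true}.
          branch 1.2.2 (add T (W or not W)):
            T (W or not W): β-rule — branch into T W  //  T not W.
              branch 1.2.2.1 (add T W):
                ○ open, literals {W=true, X=true}.
              branch 1.2.2.2 (add T not W):
                ○ open, literals {W=false, X=true}.
  branch 2 (add T (W iff not X)):
    T (not W or (((W implies (Y implies Z)) and ((Y implies not Y) or not X)) implies (W or not W))): β-rule — branch into T not W  //  T (((W implies (Y implies Z)) and ((Y implies not Y) or not X)) implies (W or not W)).
      branch 2.1 (add T not W):
        T (W iff not X): β-rule — branch into T W, T not X  //  F W, F not X.
          branch 2.1.1 (add T W, T not X):
            × closes — contains both W and not W.
          branch 2.1.2 (add F W, F not X):
            ○ open, literals {W=false, X=true}.
      branch 2.2 (add T (((W implies (Y implies Z)) and ((Y implies not Y) or not X)) implies (W or not W))):
        T (W iff not X): β-rule — branch into T W, T not X  //  F W, F not X.
          branch 2.2.1 (add T W, T not X):
            T (((W implies (Y implies Z)) and ((Y implies not Y) or not X)) implies (W or not W)): β-rule — branch into F ((W implies (Y implies Z)) and ((Y implies not Y) or not X))  //  T (W or not W).
              branch 2.2.1.1 (add F ((W implies (Y implies Z)) and ((Y implies not Y) or not X))):
                F ((W implies (Y implies Z)) and ((Y implies not Y) or not X)): β-rule — branch into F (W implies (Y implies Z))  //  F ((Y implies not Y) or not X).
                  branch 2.2.1.1.1 (add F (W implies (Y implies Z))):
                    F (W implies (Y implies Z)): α-rule — add T W, F (Y implies Z).
                    F (Y implies Z): α-rule — add T Y, F Z.
                    ○ open, literals {W=true, X=false, Y=true, Z=false}.
                  branch 2.2.1.1.2 (add F ((Y implies not Y) or not X)):
                    F ((Y implies not Y) or not X): α-rule — add F (Y implies not Y), F not X.
                    × closes — contains both X and not X.
              branch 2.2.1.2 (add T (W or not W)):
                T (W or not W): β-rule — branch into T W  //  T not W.
                  branch 2.2.1.2.1 (add T W):
                    ○ open, literals {W=true, X=false}.
                  branch 2.2.1.2.2 (add T not W):
                    × closes — contains both W and not W.
          branch 2.2.2 (add F W, F not X):
            T (((W implies (Y implies Z)) and ((Y implies not Y) or not X)) implies (W or not W)): β-rule — branch into F ((W implies (Y implies Z)) and ((Y implies not Y) or not X))  //  T (W or not W).
              branch 2.2.2.1 (add F ((W implies (Y implies Z)) and ((Y implies not Y) or not X))):
                F ((W implies (Y implies Z)) and ((Y implies not Y) or not X)): β-rule — branch into F (W implies (Y implies Z))  //  F ((Y implies not Y) or not X).
                  branch 2.2.2.1.1 (add F (W implies (Y implies Z))):
                    F (W implies (Y implies Z)): α-rule — add T W, F (Y implies Z).
                    × closes — contains both W and not W.
                  branch 2.2.2.1.2 (add F ((Y implies not Y) or not X)):
                    F ((Y implies not Y) or not X): α-rule — add F (Y implies not Y), F not X.
                    F (Y implies not Y): α-rule — add T Y, F not Y.
                    ○ open, literals {W=false, X=true, Y=true}.
              branch 2.2.2.2 (add T (W or not W)):
                T (W or not W): β-rule — branch into T W  //  T not W.
                  branch 2.2.2.2.1 (add T W):
                    × closes — contains both W and not W.
                  branch 2.2.2.2.2 (add T not W):
                    ○ open, literals {W=false, X=true}.
5 branches closed, 10 open.
Each open branch fixes some atoms; the unmentioned ones are free. Counting distinct full assignments: branch {W=false, X=true} (Y, Z) contributes 4 new; branch {W=true, X=true, Y=true, Z=false} (none free) contributes 1 new; branch {X=true, Y=true} (Z, W) contributes 1 new; branch {W=true, X=true} (Y, Z) contributes 2 new; branch {W=false, X=true} (Y, Z) contributes 0 new; branch {W=false, X=true} (Y, Z) contributes 0 new; branch {W=true, X=false, Y=true, Z=false} (none free) contributes 1 new; branch {W=true, X=false} (Y, Z) contributes 3 new; branch {W=false, X=true, Y=true} (Z) contributes 0 new; branch {W=false, X=true} (Y, Z) contributes 0 new. Total: 12.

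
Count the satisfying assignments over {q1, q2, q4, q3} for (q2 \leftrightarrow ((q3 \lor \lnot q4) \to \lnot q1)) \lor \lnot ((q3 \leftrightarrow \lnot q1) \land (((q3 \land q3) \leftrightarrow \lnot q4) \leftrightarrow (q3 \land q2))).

14

Initial set: {((q2 \leftrightarrow ((q3 \lor \lnot q4) \to \lnot q1)) \lor \lnot ((q3 \leftrightarrow \lnot q1) \land (((q3 \land q3) \leftrightarrow \lnot q4) \leftrightarrow (q3 \land q2))))}.
((q2 \leftrightarrow ((q3 \lor \lnot q4) \to \lnot q1)) \lor \lnot ((q3 \leftrightarrow \lnot q1) \land (((q3 \land q3) \leftrightarrow \lnot q4) \leftrightarrow (q3 \land q2)))): β-rule — branch into (q2 \leftrightarrow ((q3 \lor \lnot q4) \to \lnot q1))  //  \lnot ((q3 \leftrightarrow \lnot q1) \land (((q3 \land q3) \leftrightarrow \lnot q4) \leftrightarrow (q3 \land q2))).
  branch 1 (add (q2 \leftrightarrow ((q3 \lor \lnot q4) \to \lnot q1))):
    (q2 \leftrightarrow ((q3 \lor \lnot q4) \to \lnot q1)): β-rule — branch into q2, ((q3 \lor \lnot q4) \to \lnot q1)  //  \lnot q2, \lnot ((q3 \lor \lnot q4) \to \lnot q1).
      branch 1.1 (add q2, ((q3 \lor \lnot q4) \to \lnot q1)):
        ((q3 \lor \lnot q4) \to \lnot q1): β-rule — branch into \lnot (q3 \lor \lnot q4)  //  \lnot q1.
          branch 1.1.1 (add \lnot (q3 \lor \lnot q4)):
            \lnot (q3 \lor \lnot q4): α-rule — add \lnot q3, \lnot \lnot q4.
            ○ open, literals {q2=true, q3=false, q4=true}.
          branch 1.1.2 (add \lnot q1):
            ○ open, literals {q1=false, q2=true}.
      branch 1.2 (add \lnot q2, \lnot ((q3 \lor \lnot q4) \to \lnot q1)):
        \lnot ((q3 \lor \lnot q4) \to \lnot q1): α-rule — add (q3 \lor \lnot q4), \lnot \lnot q1.
        (q3 \lor \lnot q4): β-rule — branch into q3  //  \lnot q4.
          branch 1.2.1 (add q3):
            ○ open, literals {q1=true, q2=false, q3=true}.
          branch 1.2.2 (add \lnot q4):
            ○ open, literals {q1=true, q2=false, q4=false}.
  branch 2 (add \lnot ((q3 \leftrightarrow \lnot q1) \land (((q3 \land q3) \leftrightarrow \lnot q4) \leftrightarrow (q3 \land q2)))):
    \lnot ((q3 \leftrightarrow \lnot q1) \land (((q3 \land q3) \leftrightarrow \lnot q4) \leftrightarrow (q3 \land q2))): β-rule — branch into \lnot (q3 \leftrightarrow \lnot q1)  //  \lnot (((q3 \land q3) \leftrightarrow \lnot q4) \leftrightarrow (q3 \land q2)).
      branch 2.1 (add \lnot (q3 \leftrightarrow \lnot q1)):
        \lnot (q3 \leftrightarrow \lnot q1): β-rule — branch into q3, \lnot \lnot q1  //  \lnot q3, \lnot q1.
          branch 2.1.1 (add q3, \lnot \lnot q1):
            ○ open, literals {q1=true, q3=true}.
          branch 2.1.2 (add \lnot q3, \lnot q1):
            ○ open, literals {q1=false, q3=false}.
      branch 2.2 (add \lnot (((q3 \land q3) \leftrightarrow \lnot q4) \leftrightarrow (q3 \land q2))):
        \lnot (((q3 \land q3) \leftrightarrow \lnot q4) \leftrightarrow (q3 \land q2)): β-rule — branch into ((q3 \land q3) \leftrightarrow \lnot q4), \lnot (q3 \land q2)  //  \lnot ((q3 \land q3) \leftrightarrow \lnot q4), (q3 \land q2).
          branch 2.2.1 (add ((q3 \land q3) \leftrightarrow \lnot q4), \lnot (q3 \land q2)):
            ((q3 \land q3) \leftrightarrow \lnot q4): β-rule — branch into (q3 \land q3), \lnot q4  //  \lnot (q3 \land q3), \lnot \lnot q4.
              branch 2.2.1.1 (add (q3 \land q3), \lnot q4):
                (q3 \land q3): α-rule — add q3, q3.
                \lnot (q3 \land q2): β-rule — branch into \lnot q3  //  \lnot q2.
                  branch 2.2.1.1.1 (add \lnot q3):
                    × closes — contains both q3 and \lnot q3.
                  branch 2.2.1.1.2 (add \lnot q2):
                    ○ open, literals {q2=false, q3=true, q4=false}.
              branch 2.2.1.2 (add \lnot (q3 \land q3), \lnot \lnot q4):
                \lnot (q3 \land q2): β-rule — branch into \lnot q3  //  \lnot q2.
                  branch 2.2.1.2.1 (add \lnot q3):
                    \lnot (q3 \land q3): β-rule — branch into \lnot q3  //  \lnot q3.
                      branch 2.2.1.2.1.1 (add \lnot q3):
                        ○ open, literals {q3=false, q4=true}.
                      branch 2.2.1.2.1.2 (add \lnot q3):
                        ○ open, literals {q3=false, q4=true}.
                  branch 2.2.1.2.2 (add \lnot q2):
                    \lnot (q3 \land q3): β-rule — branch into \lnot q3  //  \lnot q3.
                      branch 2.2.1.2.2.1 (add \lnot q3):
                        ○ open, literals {q2=false, q3=false, q4=true}.
                      branch 2.2.1.2.2.2 (add \lnot q3):
                        ○ open, literals {q2=false, q3=false, q4=true}.
          branch 2.2.2 (add \lnot ((q3 \land q3) \leftrightarrow \lnot q4), (q3 \land q2)):
            (q3 \land q2): α-rule — add q3, q2.
            \lnot ((q3 \land q3) \leftrightarrow \lnot q4): β-rule — branch into (q3 \land q3), \lnot \lnot q4  //  \lnot (q3 \land q3), \lnot q4.
              branch 2.2.2.1 (add (q3 \land q3), \lnot \lnot q4):
                (q3 \land q3): α-rule — add q3, q3.
                ○ open, literals {q2=true, q3=true, q4=true}.
              branch 2.2.2.2 (add \lnot (q3 \land q3), \lnot q4):
                \lnot (q3 \land q3): β-rule — branch into \lnot q3  //  \lnot q3.
                  branch 2.2.2.2.1 (add \lnot q3):
                    × closes — contains both q3 and \lnot q3.
                  branch 2.2.2.2.2 (add \lnot q3):
                    × closes — contains both q3 and \lnot q3.
3 branches closed, 12 open.
Each open branch fixes some atoms; the unmentioned ones are free. Counting distinct full assignments: branch {q2=true, q3=false, q4=true} (q1) contributes 2 new; branch {q1=false, q2=true} (q4, q3) contributes 3 new; branch {q1=true, q2=false, q3=true} (q4) contributes 2 new; branch {q1=true, q2=false, q4=false} (q3) contributes 1 new; branch {q1=true, q3=true} (q2, q4) contributes 2 new; branch {q1=false, q3=false} (q2, q4) contributes 2 new; branch {q2=false, q3=true, q4=false} (q1) contributes 1 new; branch {q3=false, q4=true} (q1, q2) contributes 1 new; branch {q3=false, q4=true} (q1, q2) contributes 0 new; branch {q2=false, q3=false, q4=true} (q1) contributes 0 new; branch {q2=false, q3=false, q4=true} (q1) contributes 0 new; branch {q2=true, q3=true, q4=true} (q1) contributes 0 new. Total: 14.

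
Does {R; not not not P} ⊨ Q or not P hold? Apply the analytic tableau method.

Yes

Initial set: {R; not not not P; not (Q or not P)}.
not not not P: drop double negation, giving not P.
not (Q or not P): α-rule — add not Q, not not P.
× closes — contains both P and not P.
All 1 branch closes.
Every branch closed, so the premises entail the conclusion.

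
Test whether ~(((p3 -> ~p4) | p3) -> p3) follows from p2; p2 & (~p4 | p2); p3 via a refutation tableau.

Initial set: {T p2; T (p2 & (~p4 | p2)); T p3; F ~(((p3 -> ~p4) | p3) -> p3)}.
T (p2 & (~p4 | p2)): α-rule — add T p2, T (~p4 | p2).
F ~(((p3 -> ~p4) | p3) -> p3): β-rule — branch into F ((p3 -> ~p4) | p3)  //  T p3.
  branch 1 (add F ((p3 -> ~p4) | p3)):
    F ((p3 -> ~p4) | p3): α-rule — add F (p3 -> ~p4), F p3.
    × closes — contains both p3 and ~p3.
  branch 2 (add T p3):
    T (~p4 | p2): β-rule — branch into T ~p4  //  T p2.
      branch 2.1 (add T ~p4):
        ○ open, literals {p2=1, p3=1, p4=0}.
      branch 2.2 (add T p2):
        ○ open, literals {p2=1, p3=1}.
1 branch closed, 2 open.
An open branch gives a countermodel: p2=1, p3=1, p4=0 (unmentioned atoms arbitrary); the premises hold there but the conclusion fails.

No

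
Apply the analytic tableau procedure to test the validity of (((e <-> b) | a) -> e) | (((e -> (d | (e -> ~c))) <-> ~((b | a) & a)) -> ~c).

Not valid

Assume the negation and expand:
Initial set: {~((((e <-> b) | a) -> e) | (((e -> (d | (e -> ~c))) <-> ~((b | a) & a)) -> ~c))}.
~((((e <-> b) | a) -> e) | (((e -> (d | (e -> ~c))) <-> ~((b | a) & a)) -> ~c)): α-rule — add ~(((e <-> b) | a) -> e), ~(((e -> (d | (e -> ~c))) <-> ~((b | a) & a)) -> ~c).
~(((e <-> b) | a) -> e): α-rule — add ((e <-> b) | a), ~e.
~(((e -> (d | (e -> ~c))) <-> ~((b | a) & a)) -> ~c): α-rule — add ((e -> (d | (e -> ~c))) <-> ~((b | a) & a)), ~~c.
((e <-> b) | a): β-rule — branch into (e <-> b)  //  a.
  branch 1 (add (e <-> b)):
    ((e -> (d | (e -> ~c))) <-> ~((b | a) & a)): β-rule — branch into (e -> (d | (e -> ~c))), ~((b | a) & a)  //  ~(e -> (d | (e -> ~c))), ~~((b | a) & a).
      branch 1.1 (add (e -> (d | (e -> ~c))), ~((b | a) & a)):
        (e <-> b): β-rule — branch into e, b  //  ~e, ~b.
          branch 1.1.1 (add e, b):
            × closes — contains both e and ~e.
          branch 1.1.2 (add ~e, ~b):
            (e -> (d | (e -> ~c))): β-rule — branch into ~e  //  (d | (e -> ~c)).
              branch 1.1.2.1 (add ~e):
                ~((b | a) & a): β-rule — branch into ~(b | a)  //  ~a.
                  branch 1.1.2.1.1 (add ~(b | a)):
                    ~(b | a): α-rule — add ~b, ~a.
                    ○ open, literals {a=false, b=false, c=true, e=false}.
                  branch 1.1.2.1.2 (add ~a):
                    ○ open, literals {a=false, b=false, c=true, e=false}.
              branch 1.1.2.2 (add (d | (e -> ~c))):
                ~((b | a) & a): β-rule — branch into ~(b | a)  //  ~a.
                  branch 1.1.2.2.1 (add ~(b | a)):
                    ~(b | a): α-rule — add ~b, ~a.
                    (d | (e -> ~c)): β-rule — branch into d  //  (e -> ~c).
                      branch 1.1.2.2.1.1 (add d):
                        ○ open, literals {a=false, b=false, c=true, d=true, e=false}.
                      branch 1.1.2.2.1.2 (add (e -> ~c)):
                        (e -> ~c): β-rule — branch into ~e  //  ~c.
                          branch 1.1.2.2.1.2.1 (add ~e):
                            ○ open, literals {a=false, b=false, c=true, e=false}.
                          branch 1.1.2.2.1.2.2 (add ~c):
                            × closes — contains both c and ~c.
                  branch 1.1.2.2.2 (add ~a):
                    (d | (e -> ~c)): β-rule — branch into d  //  (e -> ~c).
                      branch 1.1.2.2.2.1 (add d):
                        ○ open, literals {a=false, b=false, c=true, d=true, e=false}.
                      branch 1.1.2.2.2.2 (add (e -> ~c)):
                        (e -> ~c): β-rule — branch into ~e  //  ~c.
                          branch 1.1.2.2.2.2.1 (add ~e):
                            ○ open, literals {a=false, b=false, c=true, e=false}.
                          branch 1.1.2.2.2.2.2 (add ~c):
                            × closes — contains both c and ~c.
      branch 1.2 (add ~(e -> (d | (e -> ~c))), ~~((b | a) & a)):
        ~(e -> (d | (e -> ~c))): α-rule — add e, ~(d | (e -> ~c)).
        × closes — contains both e and ~e.
  branch 2 (add a):
    ((e -> (d | (e -> ~c))) <-> ~((b | a) & a)): β-rule — branch into (e -> (d | (e -> ~c))), ~((b | a) & a)  //  ~(e -> (d | (e -> ~c))), ~~((b | a) & a).
      branch 2.1 (add (e -> (d | (e -> ~c))), ~((b | a) & a)):
        (e -> (d | (e -> ~c))): β-rule — branch into ~e  //  (d | (e -> ~c)).
          branch 2.1.1 (add ~e):
            ~((b | a) & a): β-rule — branch into ~(b | a)  //  ~a.
              branch 2.1.1.1 (add ~(b | a)):
                ~(b | a): α-rule — add ~b, ~a.
                × closes — contains both a and ~a.
              branch 2.1.1.2 (add ~a):
                × closes — contains both a and ~a.
          branch 2.1.2 (add (d | (e -> ~c))):
            ~((b | a) & a): β-rule — branch into ~(b | a)  //  ~a.
              branch 2.1.2.1 (add ~(b | a)):
                ~(b | a): α-rule — add ~b, ~a.
                × closes — contains both a and ~a.
              branch 2.1.2.2 (add ~a):
                × closes — contains both a and ~a.
      branch 2.2 (add ~(e -> (d | (e -> ~c))), ~~((b | a) & a)):
        ~(e -> (d | (e -> ~c))): α-rule — add e, ~(d | (e -> ~c)).
        × closes — contains both e and ~e.
9 branches closed, 6 open.
An open branch gives a countermodel: a=false, b=false, c=true, e=false (unmentioned atoms arbitrary); under it the original formula is false.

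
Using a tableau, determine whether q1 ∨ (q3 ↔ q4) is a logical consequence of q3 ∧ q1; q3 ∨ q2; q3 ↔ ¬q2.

Initial set: {(q3 ∧ q1); (q3 ∨ q2); (q3 ↔ ¬q2); ¬(q1 ∨ (q3 ↔ q4))}.
(q3 ∧ q1): α-rule — add q3, q1.
¬(q1 ∨ (q3 ↔ q4)): α-rule — add ¬q1, ¬(q3 ↔ q4).
× closes — contains both q1 and ¬q1.
All 1 branch closes.
Every branch closed, so the premises entail the conclusion.

Yes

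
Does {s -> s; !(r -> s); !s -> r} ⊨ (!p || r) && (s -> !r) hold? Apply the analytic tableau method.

Yes

Initial set: {(s -> s); !(r -> s); (!s -> r); !((!p || r) && (s -> !r))}.
!(r -> s): α-rule — add r, !s.
(s -> s): β-rule — branch into !s  //  s.
  branch 1 (add !s):
    (!s -> r): β-rule — branch into !!s  //  r.
      branch 1.1 (add !!s):
        × closes — contains both s and !s.
      branch 1.2 (add r):
        !((!p || r) && (s -> !r)): β-rule — branch into !(!p || r)  //  !(s -> !r).
          branch 1.2.1 (add !(!p || r)):
            !(!p || r): α-rule — add !!p, !r.
            × closes — contains both r and !r.
          branch 1.2.2 (add !(s -> !r)):
            !(s -> !r): α-rule — add s, !!r.
            × closes — contains both s and !s.
  branch 2 (add s):
    × closes — contains both s and !s.
All 4 branches close.
Every branch closed, so the premises entail the conclusion.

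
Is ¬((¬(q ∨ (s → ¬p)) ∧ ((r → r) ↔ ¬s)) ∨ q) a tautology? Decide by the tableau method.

Assume the negation and expand:
Initial set: {¬¬((¬(q ∨ (s → ¬p)) ∧ ((r → r) ↔ ¬s)) ∨ q)}.
¬¬((¬(q ∨ (s → ¬p)) ∧ ((r → r) ↔ ¬s)) ∨ q): β-rule — branch into (¬(q ∨ (s → ¬p)) ∧ ((r → r) ↔ ¬s))  //  q.
  branch 1 (add (¬(q ∨ (s → ¬p)) ∧ ((r → r) ↔ ¬s))):
    (¬(q ∨ (s → ¬p)) ∧ ((r → r) ↔ ¬s)): α-rule — add ¬(q ∨ (s → ¬p)), ((r → r) ↔ ¬s).
    ¬(q ∨ (s → ¬p)): α-rule — add ¬q, ¬(s → ¬p).
    ¬(s → ¬p): α-rule — add s, ¬¬p.
    ((r → r) ↔ ¬s): β-rule — branch into (r → r), ¬s  //  ¬(r → r), ¬¬s.
      branch 1.1 (add (r → r), ¬s):
        × closes — contains both s and ¬s.
      branch 1.2 (add ¬(r → r), ¬¬s):
        ¬(r → r): α-rule — add r, ¬r.
        × closes — contains both r and ¬r.
  branch 2 (add q):
    ○ open, literals {q=true}.
2 branches closed, 1 open.
An open branch gives a countermodel: q=true (unmentioned atoms arbitrary); under it the original formula is false.

Not valid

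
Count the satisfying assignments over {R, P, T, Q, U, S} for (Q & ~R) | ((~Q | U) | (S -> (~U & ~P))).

62

Initial set: {((Q & ~R) | ((~Q | U) | (S -> (~U & ~P))))}.
((Q & ~R) | ((~Q | U) | (S -> (~U & ~P)))): β-rule — branch into (Q & ~R)  //  ((~Q | U) | (S -> (~U & ~P))).
  branch 1 (add (Q & ~R)):
    (Q & ~R): α-rule — add Q, ~R.
    ○ open, literals {Q=T, R=F}.
  branch 2 (add ((~Q | U) | (S -> (~U & ~P)))):
    ((~Q | U) | (S -> (~U & ~P))): β-rule — branch into (~Q | U)  //  (S -> (~U & ~P)).
      branch 2.1 (add (~Q | U)):
        (~Q | U): β-rule — branch into ~Q  //  U.
          branch 2.1.1 (add ~Q):
            ○ open, literals {Q=F}.
          branch 2.1.2 (add U):
            ○ open, literals {U=T}.
      branch 2.2 (add (S -> (~U & ~P))):
        (S -> (~U & ~P)): β-rule — branch into ~S  //  (~U & ~P).
          branch 2.2.1 (add ~S):
            ○ open, literals {S=F}.
          branch 2.2.2 (add (~U & ~P)):
            (~U & ~P): α-rule — add ~U, ~P.
            ○ open, literals {P=F, U=F}.
0 branches closed, 5 open.
Each open branch fixes some atoms; the unmentioned ones are free. Counting distinct full assignments: branch {Q=T, R=F} (P, T, U, S) contributes 16 new; branch {Q=F} (R, P, T, U, S) contributes 32 new; branch {U=T} (R, P, T, Q, S) contributes 8 new; branch {S=F} (R, P, T, Q, U) contributes 4 new; branch {P=F, U=F} (R, T, Q, S) contributes 2 new. Total: 62.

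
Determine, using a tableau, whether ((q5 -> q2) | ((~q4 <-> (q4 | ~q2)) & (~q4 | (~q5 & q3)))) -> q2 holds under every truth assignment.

Assume the negation and expand:
Initial set: {F (((q5 -> q2) | ((~q4 <-> (q4 | ~q2)) & (~q4 | (~q5 & q3)))) -> q2)}.
F (((q5 -> q2) | ((~q4 <-> (q4 | ~q2)) & (~q4 | (~q5 & q3)))) -> q2): α-rule — add T ((q5 -> q2) | ((~q4 <-> (q4 | ~q2)) & (~q4 | (~q5 & q3)))), F q2.
T ((q5 -> q2) | ((~q4 <-> (q4 | ~q2)) & (~q4 | (~q5 & q3)))): β-rule — branch into T (q5 -> q2)  //  T ((~q4 <-> (q4 | ~q2)) & (~q4 | (~q5 & q3))).
  branch 1 (add T (q5 -> q2)):
    T (q5 -> q2): β-rule — branch into F q5  //  T q2.
      branch 1.1 (add F q5):
        ○ open, literals {q2=0, q5=0}.
      branch 1.2 (add T q2):
        × closes — contains both q2 and ~q2.
  branch 2 (add T ((~q4 <-> (q4 | ~q2)) & (~q4 | (~q5 & q3)))):
    T ((~q4 <-> (q4 | ~q2)) & (~q4 | (~q5 & q3))): α-rule — add T (~q4 <-> (q4 | ~q2)), T (~q4 | (~q5 & q3)).
    T (~q4 <-> (q4 | ~q2)): β-rule — branch into T ~q4, T (q4 | ~q2)  //  F ~q4, F (q4 | ~q2).
      branch 2.1 (add T ~q4, T (q4 | ~q2)):
        T (~q4 | (~q5 & q3)): β-rule — branch into T ~q4  //  T (~q5 & q3).
          branch 2.1.1 (add T ~q4):
            T (q4 | ~q2): β-rule — branch into T q4  //  T ~q2.
              branch 2.1.1.1 (add T q4):
                × closes — contains both q4 and ~q4.
              branch 2.1.1.2 (add T ~q2):
                ○ open, literals {q2=0, q4=0}.
          branch 2.1.2 (add T (~q5 & q3)):
            T (~q5 & q3): α-rule — add T ~q5, T q3.
            T (q4 | ~q2): β-rule — branch into T q4  //  T ~q2.
              branch 2.1.2.1 (add T q4):
                × closes — contains both q4 and ~q4.
              branch 2.1.2.2 (add T ~q2):
                ○ open, literals {q2=0, q3=1, q4=0, q5=0}.
      branch 2.2 (add F ~q4, F (q4 | ~q2)):
        F (q4 | ~q2): α-rule — add F q4, F ~q2.
        × closes — contains both q4 and ~q4.
4 branches closed, 3 open.
An open branch gives a countermodel: q2=0, q5=0 (unmentioned atoms arbitrary); under it the original formula is false.

Not valid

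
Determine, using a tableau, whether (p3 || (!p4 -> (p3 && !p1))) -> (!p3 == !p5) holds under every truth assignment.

Not valid

Assume the negation and expand:
Initial set: {F ((p3 || (!p4 -> (p3 && !p1))) -> (!p3 == !p5))}.
F ((p3 || (!p4 -> (p3 && !p1))) -> (!p3 == !p5)): α-rule — add T (p3 || (!p4 -> (p3 && !p1))), F (!p3 == !p5).
T (p3 || (!p4 -> (p3 && !p1))): β-rule — branch into T p3  //  T (!p4 -> (p3 && !p1)).
  branch 1 (add T p3):
    F (!p3 == !p5): β-rule — branch into T !p3, F !p5  //  F !p3, T !p5.
      branch 1.1 (add T !p3, F !p5):
        × closes — contains both p3 and !p3.
      branch 1.2 (add F !p3, T !p5):
        ○ open, literals {p3=T, p5=F}.
  branch 2 (add T (!p4 -> (p3 && !p1))):
    F (!p3 == !p5): β-rule — branch into T !p3, F !p5  //  F !p3, T !p5.
      branch 2.1 (add T !p3, F !p5):
        T (!p4 -> (p3 && !p1)): β-rule — branch into F !p4  //  T (p3 && !p1).
          branch 2.1.1 (add F !p4):
            ○ open, literals {p3=F, p4=T, p5=T}.
          branch 2.1.2 (add T (p3 && !p1)):
            T (p3 && !p1): α-rule — add T p3, T !p1.
            × closes — contains both p3 and !p3.
      branch 2.2 (add F !p3, T !p5):
        T (!p4 -> (p3 && !p1)): β-rule — branch into F !p4  //  T (p3 && !p1).
          branch 2.2.1 (add F !p4):
            ○ open, literals {p3=T, p4=T, p5=F}.
          branch 2.2.2 (add T (p3 && !p1)):
            T (p3 && !p1): α-rule — add T p3, T !p1.
            ○ open, literals {p1=F, p3=T, p5=F}.
2 branches closed, 4 open.
An open branch gives a countermodel: p3=T, p5=F (unmentioned atoms arbitrary); under it the original formula is false.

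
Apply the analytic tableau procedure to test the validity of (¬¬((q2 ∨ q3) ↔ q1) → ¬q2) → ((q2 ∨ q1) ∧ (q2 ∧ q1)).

Not valid

Assume the negation and expand:
Initial set: {¬((¬¬((q2 ∨ q3) ↔ q1) → ¬q2) → ((q2 ∨ q1) ∧ (q2 ∧ q1)))}.
¬((¬¬((q2 ∨ q3) ↔ q1) → ¬q2) → ((q2 ∨ q1) ∧ (q2 ∧ q1))): α-rule — add (¬¬((q2 ∨ q3) ↔ q1) → ¬q2), ¬((q2 ∨ q1) ∧ (q2 ∧ q1)).
(¬¬((q2 ∨ q3) ↔ q1) → ¬q2): β-rule — branch into ¬¬¬((q2 ∨ q3) ↔ q1)  //  ¬q2.
  branch 1 (add ¬¬¬((q2 ∨ q3) ↔ q1)):
    ¬¬¬((q2 ∨ q3) ↔ q1): drop double negation, giving ¬((q2 ∨ q3) ↔ q1).
    ¬((q2 ∨ q1) ∧ (q2 ∧ q1)): β-rule — branch into ¬(q2 ∨ q1)  //  ¬(q2 ∧ q1).
      branch 1.1 (add ¬(q2 ∨ q1)):
        ¬(q2 ∨ q1): α-rule — add ¬q2, ¬q1.
        ¬((q2 ∨ q3) ↔ q1): β-rule — branch into (q2 ∨ q3), ¬q1  //  ¬(q2 ∨ q3), q1.
          branch 1.1.1 (add (q2 ∨ q3), ¬q1):
            (q2 ∨ q3): β-rule — branch into q2  //  q3.
              branch 1.1.1.1 (add q2):
                × closes — contains both q2 and ¬q2.
              branch 1.1.1.2 (add q3):
                ○ open, literals {q1=F, q2=F, q3=T}.
          branch 1.1.2 (add ¬(q2 ∨ q3), q1):
            × closes — contains both q1 and ¬q1.
      branch 1.2 (add ¬(q2 ∧ q1)):
        ¬((q2 ∨ q3) ↔ q1): β-rule — branch into (q2 ∨ q3), ¬q1  //  ¬(q2 ∨ q3), q1.
          branch 1.2.1 (add (q2 ∨ q3), ¬q1):
            ¬(q2 ∧ q1): β-rule — branch into ¬q2  //  ¬q1.
              branch 1.2.1.1 (add ¬q2):
                (q2 ∨ q3): β-rule — branch into q2  //  q3.
                  branch 1.2.1.1.1 (add q2):
                    × closes — contains both q2 and ¬q2.
                  branch 1.2.1.1.2 (add q3):
                    ○ open, literals {q1=F, q2=F, q3=T}.
              branch 1.2.1.2 (add ¬q1):
                (q2 ∨ q3): β-rule — branch into q2  //  q3.
                  branch 1.2.1.2.1 (add q2):
                    ○ open, literals {q1=F, q2=T}.
                  branch 1.2.1.2.2 (add q3):
                    ○ open, literals {q1=F, q3=T}.
          branch 1.2.2 (add ¬(q2 ∨ q3), q1):
            ¬(q2 ∨ q3): α-rule — add ¬q2, ¬q3.
            ¬(q2 ∧ q1): β-rule — branch into ¬q2  //  ¬q1.
              branch 1.2.2.1 (add ¬q2):
                ○ open, literals {q1=T, q2=F, q3=F}.
              branch 1.2.2.2 (add ¬q1):
                × closes — contains both q1 and ¬q1.
  branch 2 (add ¬q2):
    ¬((q2 ∨ q1) ∧ (q2 ∧ q1)): β-rule — branch into ¬(q2 ∨ q1)  //  ¬(q2 ∧ q1).
      branch 2.1 (add ¬(q2 ∨ q1)):
        ¬(q2 ∨ q1): α-rule — add ¬q2, ¬q1.
        ○ open, literals {q1=F, q2=F}.
      branch 2.2 (add ¬(q2 ∧ q1)):
        ¬(q2 ∧ q1): β-rule — branch into ¬q2  //  ¬q1.
          branch 2.2.1 (add ¬q2):
            ○ open, literals {q2=F}.
          branch 2.2.2 (add ¬q1):
            ○ open, literals {q1=F, q2=F}.
4 branches closed, 8 open.
An open branch gives a countermodel: q1=F, q2=F, q3=T (unmentioned atoms arbitrary); under it the original formula is false.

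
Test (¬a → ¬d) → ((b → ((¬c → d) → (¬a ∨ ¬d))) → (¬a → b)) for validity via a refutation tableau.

Not valid

Assume the negation and expand:
Initial set: {¬((¬a → ¬d) → ((b → ((¬c → d) → (¬a ∨ ¬d))) → (¬a → b)))}.
¬((¬a → ¬d) → ((b → ((¬c → d) → (¬a ∨ ¬d))) → (¬a → b))): α-rule — add (¬a → ¬d), ¬((b → ((¬c → d) → (¬a ∨ ¬d))) → (¬a → b)).
¬((b → ((¬c → d) → (¬a ∨ ¬d))) → (¬a → b)): α-rule — add (b → ((¬c → d) → (¬a ∨ ¬d))), ¬(¬a → b).
¬(¬a → b): α-rule — add ¬a, ¬b.
(¬a → ¬d): β-rule — branch into ¬¬a  //  ¬d.
  branch 1 (add ¬¬a):
    × closes — contains both a and ¬a.
  branch 2 (add ¬d):
    (b → ((¬c → d) → (¬a ∨ ¬d))): β-rule — branch into ¬b  //  ((¬c → d) → (¬a ∨ ¬d)).
      branch 2.1 (add ¬b):
        ○ open, literals {a=false, b=false, d=false}.
      branch 2.2 (add ((¬c → d) → (¬a ∨ ¬d))):
        ((¬c → d) → (¬a ∨ ¬d)): β-rule — branch into ¬(¬c → d)  //  (¬a ∨ ¬d).
          branch 2.2.1 (add ¬(¬c → d)):
            ¬(¬c → d): α-rule — add ¬c, ¬d.
            ○ open, literals {a=false, b=false, c=false, d=false}.
          branch 2.2.2 (add (¬a ∨ ¬d)):
            (¬a ∨ ¬d): β-rule — branch into ¬a  //  ¬d.
              branch 2.2.2.1 (add ¬a):
                ○ open, literals {a=false, b=false, d=false}.
              branch 2.2.2.2 (add ¬d):
                ○ open, literals {a=false, b=false, d=false}.
1 branch closed, 4 open.
An open branch gives a countermodel: a=false, b=false, d=false (unmentioned atoms arbitrary); under it the original formula is false.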